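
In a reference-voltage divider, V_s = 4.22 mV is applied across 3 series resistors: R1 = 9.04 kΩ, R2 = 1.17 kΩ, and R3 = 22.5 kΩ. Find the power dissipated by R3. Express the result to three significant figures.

P ≈ 0.374 nW

Series current I = V_s/ΣR = 4.22/32.71 = 0.1290 µA.
P = I²R = 0.01664 × 22.5 = 0.3745 nW.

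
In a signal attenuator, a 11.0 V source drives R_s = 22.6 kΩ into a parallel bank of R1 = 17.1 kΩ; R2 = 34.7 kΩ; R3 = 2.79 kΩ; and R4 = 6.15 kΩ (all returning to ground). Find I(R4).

I ≈ 0.121 mA

Equivalent of the parallel group: R_p = 1.644 kΩ.
V_A = 11.0 × 1.644/24.24 = 0.7459 V.
Branch current I = V_A/R4 = 0.7459/6.15 = 0.1213 mA.
(Check via current divider: I_total = 0.4537 mA; share G_k/ΣG = 0.2673 → same result.)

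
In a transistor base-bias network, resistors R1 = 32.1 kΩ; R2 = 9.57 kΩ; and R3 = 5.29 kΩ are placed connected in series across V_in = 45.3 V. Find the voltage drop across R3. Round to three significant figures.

Total series resistance ΣR = 32.1 + 9.57 + 5.29 = 46.96 kΩ.
V = V_in · R/ΣR = 45.3 × 0.1126 = 5.103 V.

V ≈ 5.10 V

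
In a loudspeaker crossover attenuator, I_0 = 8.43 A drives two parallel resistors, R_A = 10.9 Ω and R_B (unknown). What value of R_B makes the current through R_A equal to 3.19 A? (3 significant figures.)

R_B ≈ 6.64 Ω

The fraction through R_A equals R_B/(R_A+R_B).
3.19/8.43 = R_B/(R_A + R_B) → R_B = R_A · (0.3784)/(1 − 0.3784) = 10.9 × 0.6088 = 6.636 Ω.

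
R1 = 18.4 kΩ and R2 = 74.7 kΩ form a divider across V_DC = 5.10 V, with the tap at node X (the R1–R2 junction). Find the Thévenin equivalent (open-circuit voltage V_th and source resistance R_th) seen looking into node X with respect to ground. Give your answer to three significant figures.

With X open, the divider is unloaded: V_th = 5.10 × 74.7/93.10 = 4.092 V.
Zeroing V_DC shorts the top of R1 to ground, so R_th = R1 ‖ R2 = 14.76 kΩ.

V_th ≈ 4.09 V, R_th ≈ 14.8 kΩ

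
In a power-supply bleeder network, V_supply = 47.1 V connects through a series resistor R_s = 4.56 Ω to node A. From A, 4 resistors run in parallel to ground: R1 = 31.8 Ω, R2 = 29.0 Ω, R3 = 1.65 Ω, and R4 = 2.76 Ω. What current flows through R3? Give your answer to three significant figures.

I ≈ 4.99 A

Parallel bank: R_p = 1/(1/31.8 + 1/29.0 + 1/1.65 + 1/2.76) = 0.9668 Ω.
V_A by voltage divider: V_A = 47.1 × 0.9668/(4.56 + 0.9668) = 8.239 V.
Branch current I = V_A/R3 = 8.239/1.65 = 4.994 A.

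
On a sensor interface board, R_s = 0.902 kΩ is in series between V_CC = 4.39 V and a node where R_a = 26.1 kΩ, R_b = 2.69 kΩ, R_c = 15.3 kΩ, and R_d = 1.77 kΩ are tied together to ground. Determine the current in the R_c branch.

I ≈ 0.148 mA

Parallel bank: R_p = 1/(1/26.1 + 1/2.69 + 1/15.3 + 1/1.77) = 0.9612 kΩ.
V_A by voltage divider: V_A = 4.39 × 0.9612/(0.902 + 0.9612) = 2.265 V.
I(R_c) = V_A / R_c = 2.265/15.3 = 0.1480 mA.
(Check via current divider: I_total = 2.356 mA; share G_k/ΣG = 0.06282 → same result.)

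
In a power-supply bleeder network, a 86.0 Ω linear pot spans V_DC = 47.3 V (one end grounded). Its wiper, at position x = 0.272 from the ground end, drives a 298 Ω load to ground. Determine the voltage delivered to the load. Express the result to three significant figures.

V_out ≈ 12.2 V

Lower segment x·R_p = 23.39 Ω; upper segment (1−x)·R_p = 62.61 Ω.
Lower segment in parallel with the load: 23.39 ‖ 298 = 21.69 Ω.
Loaded-divider output: V_out = 47.3 × 0.2573 = 12.17 V.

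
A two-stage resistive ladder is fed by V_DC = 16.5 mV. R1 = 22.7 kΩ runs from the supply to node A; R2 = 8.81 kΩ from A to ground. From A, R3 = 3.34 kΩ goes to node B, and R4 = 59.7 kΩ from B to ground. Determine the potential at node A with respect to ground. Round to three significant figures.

V_A ≈ 4.19 mV

Node A sees R2 in parallel with the series input of stage 2, R3 + R4 = 63.04 kΩ.
Effective lower resistance at A: R2 ‖ 63.04 = 7.730 kΩ.
So V_A = 16.5 × 0.2540 = 4.191 mV.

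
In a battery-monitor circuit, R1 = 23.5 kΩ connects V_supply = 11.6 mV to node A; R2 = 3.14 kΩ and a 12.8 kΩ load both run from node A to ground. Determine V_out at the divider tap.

V_out ≈ 1.12 mV

R2 ‖ R_L = (3.14 × 12.8)/(3.14 + 12.8) = 2.521 kΩ.
Voltage divider with the loaded lower leg: V_out = 11.6 × 2.521/(23.5 + 2.521) = 11.6 × 0.09690 = 1.124 mV.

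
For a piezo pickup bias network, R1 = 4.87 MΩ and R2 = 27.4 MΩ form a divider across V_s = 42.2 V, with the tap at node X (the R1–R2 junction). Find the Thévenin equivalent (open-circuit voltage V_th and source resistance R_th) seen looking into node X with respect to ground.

V_th ≈ 35.8 V, R_th ≈ 4.14 MΩ

Open-circuit (no load on X): V_th = V_s · R2/(R1 + R2) = 42.2 × 27.4/(4.870 + 27.4) = 35.83 V.
Looking into X with the source shorted: R_th = R1·R2/(R1+R2) = 4.870 × 27.4/32.27 = 4.135 MΩ.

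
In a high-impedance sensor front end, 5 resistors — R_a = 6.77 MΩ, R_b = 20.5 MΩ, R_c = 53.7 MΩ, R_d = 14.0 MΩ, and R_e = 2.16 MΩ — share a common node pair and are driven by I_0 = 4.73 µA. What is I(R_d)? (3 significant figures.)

I ≈ 0.451 µA

ΣG = 1/6.77 + 1/20.5 + 1/53.7 + 1/14.0 + 1/2.16 = 0.7495.
R_d takes the fraction G_k/ΣG = 0.07143/0.7495 = 0.09530, so I = 4.73 × 0.09530 = 0.4508 µA.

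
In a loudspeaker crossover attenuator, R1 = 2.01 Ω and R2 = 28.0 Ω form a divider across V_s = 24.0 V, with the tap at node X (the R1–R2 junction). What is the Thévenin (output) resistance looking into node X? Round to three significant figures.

R_th ≈ 1.88 Ω

Looking into X with the source shorted: R_th = R1·R2/(R1+R2) = 2.010 × 28.0/30.01 = 1.875 Ω.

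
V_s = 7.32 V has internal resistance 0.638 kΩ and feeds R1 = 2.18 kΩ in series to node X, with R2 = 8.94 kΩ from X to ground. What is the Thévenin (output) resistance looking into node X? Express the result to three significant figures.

R1' = 0.638 + 2.18 = 2.818 kΩ (source resistance + R1).
Looking into X with the source shorted: R_th = R1'·R2/(R1'+R2) = 2.818 × 8.94/11.76 = 2.143 kΩ.

R_th ≈ 2.14 kΩ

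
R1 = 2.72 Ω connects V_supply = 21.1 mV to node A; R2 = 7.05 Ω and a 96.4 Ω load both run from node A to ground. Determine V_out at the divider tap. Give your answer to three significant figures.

R2 ‖ R_L = (7.05 × 96.4)/(7.05 + 96.4) = 6.570 Ω.
Then V_out = V_supply · R2'/(R1 + R2') = 21.1 × 6.570/9.290 = 14.92 mV.

V_out ≈ 14.9 mV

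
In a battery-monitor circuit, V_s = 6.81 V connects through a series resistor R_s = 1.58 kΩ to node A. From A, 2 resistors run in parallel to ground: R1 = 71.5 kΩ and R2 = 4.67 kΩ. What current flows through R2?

I ≈ 1.07 mA

Combine the parallel branches: R_p = (1/71.5 + 1/4.67)⁻¹ = 4.384 kΩ.
V_A = 6.81 × 4.384/5.964 = 5.006 V.
I(R2) = V_A / R2 = 5.006/4.67 = 1.072 mA.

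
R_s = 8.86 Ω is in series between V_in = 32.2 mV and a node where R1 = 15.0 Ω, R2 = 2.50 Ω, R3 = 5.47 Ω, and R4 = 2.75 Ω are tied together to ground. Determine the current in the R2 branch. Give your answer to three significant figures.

Equivalent of the parallel group: R_p = 0.9871 Ω.
V_A = 32.2 × 0.9871/9.847 = 3.228 mV.
I(R2) = V_A / R2 = 3.228/2.50 = 1.291 mA.

I ≈ 1.29 mA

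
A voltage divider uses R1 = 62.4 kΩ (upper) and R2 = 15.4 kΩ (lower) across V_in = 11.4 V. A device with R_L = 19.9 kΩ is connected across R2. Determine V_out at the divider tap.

The load sits in parallel with R2, giving an effective lower resistance R2' = R2·R_L/(R2+R_L) = 8.682 kΩ.
Now apply the divider: V_out = 11.4 × 0.1221 = 1.392 V.

V_out ≈ 1.39 V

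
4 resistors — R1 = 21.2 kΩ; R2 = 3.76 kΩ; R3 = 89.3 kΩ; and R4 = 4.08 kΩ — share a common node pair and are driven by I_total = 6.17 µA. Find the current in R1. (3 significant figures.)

I ≈ 0.511 µA

Total conductance ΣG = 1/21.2 + 1/3.76 + 1/89.3 + 1/4.08 = 0.5694 (units of 1/kΩ).
By the current-divider rule, I = I_total · G_k/ΣG = 6.17 × 0.08284 = 0.5111 µA.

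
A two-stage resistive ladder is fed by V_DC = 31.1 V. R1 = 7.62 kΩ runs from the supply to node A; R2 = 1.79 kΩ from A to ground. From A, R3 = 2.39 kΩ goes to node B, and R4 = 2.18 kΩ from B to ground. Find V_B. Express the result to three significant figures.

V_B ≈ 2.14 V

Looking into the second stage from A: R3 + R4 = 4.570 kΩ appears in parallel with R2.
Effective lower resistance at A: R2 ‖ 4.570 = 1.286 kΩ.
V_A = 31.1 × 1.286/(7.62 + 1.286) = 4.491 V.
Stage 2 is unloaded, so V_B = V_A · R4/(R3+R4) = 4.491 × 2.18/4.570 = 2.142 V.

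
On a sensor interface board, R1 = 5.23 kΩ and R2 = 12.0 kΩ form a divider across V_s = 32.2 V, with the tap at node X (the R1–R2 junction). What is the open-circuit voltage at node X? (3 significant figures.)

V_th ≈ 22.4 V

V_th is the unloaded tap voltage: V_s · R2/(R1+R2) = 32.2 × 0.6965 = 22.43 V.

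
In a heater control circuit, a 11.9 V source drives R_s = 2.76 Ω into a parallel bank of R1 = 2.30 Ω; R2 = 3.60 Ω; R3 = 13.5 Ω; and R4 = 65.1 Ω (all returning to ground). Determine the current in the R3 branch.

I ≈ 0.274 A

Equivalent of the parallel group: R_p = 1.247 Ω.
V_A = 11.9 × 1.247/4.007 = 3.703 V.
Branch current I = V_A/R3 = 3.703/13.5 = 0.2743 A.
(Check via current divider: I_total = 2.970 A; share G_k/ΣG = 0.09236 → same result.)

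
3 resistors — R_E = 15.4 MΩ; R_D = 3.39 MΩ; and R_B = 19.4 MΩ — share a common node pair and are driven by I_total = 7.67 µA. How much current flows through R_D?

I ≈ 5.50 µA

ΣG = 1/15.4 + 1/3.39 + 1/19.4 = 0.4115.
R_D takes the fraction G_k/ΣG = 0.2950/0.4115 = 0.7169, so I = 7.67 × 0.7169 = 5.499 µA.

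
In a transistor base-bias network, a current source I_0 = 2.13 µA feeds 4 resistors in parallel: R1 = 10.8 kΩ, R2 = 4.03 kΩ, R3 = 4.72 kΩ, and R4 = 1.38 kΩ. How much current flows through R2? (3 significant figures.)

Conductances: ΣG = 1/10.8 + 1/4.03 + 1/4.72 + 1/1.38 = 1.277 (1/kΩ).
Current divider: I(R2) = I_0 · G_k/ΣG = 2.13 × (0.2481/1.277) = 2.13 × 0.1943 = 0.4138 µA.

I ≈ 0.414 µA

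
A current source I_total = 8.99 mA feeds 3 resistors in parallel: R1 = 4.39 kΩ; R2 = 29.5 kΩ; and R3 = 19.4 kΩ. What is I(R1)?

Conductances: ΣG = 1/4.39 + 1/29.5 + 1/19.4 = 0.3132 (1/kΩ).
By the current-divider rule, I = I_total · G_k/ΣG = 8.99 × 0.7272 = 6.538 mA.

I ≈ 6.54 mA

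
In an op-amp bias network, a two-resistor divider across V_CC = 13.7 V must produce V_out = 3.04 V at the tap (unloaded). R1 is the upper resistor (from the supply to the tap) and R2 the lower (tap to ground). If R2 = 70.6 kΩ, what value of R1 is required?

The divider ratio is R2/(R1+R2) = 3.04/13.7 = 0.2219.
So R1 = R2 · (V_CC/V_out − 1) = 70.6 × (13.7/3.04 − 1) = 70.6 × 3.507 = 247.6 kΩ.

R1 ≈ 248 kΩ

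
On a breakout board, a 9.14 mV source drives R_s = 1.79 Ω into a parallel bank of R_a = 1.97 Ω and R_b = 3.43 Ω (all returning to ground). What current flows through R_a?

I ≈ 1.91 mA

Equivalent of the parallel group: R_p = 1.251 Ω.
Node voltage V_A = V_in · R_p/(R_s + R_p) = 9.14 × 0.4114 = 3.761 mV.
I(R_a) = V_A / R_a = 3.761/1.97 = 1.909 mA.
(Equivalently: I_total = 3.005 mA, then current-divider fraction G_k/ΣG = 0.6352.)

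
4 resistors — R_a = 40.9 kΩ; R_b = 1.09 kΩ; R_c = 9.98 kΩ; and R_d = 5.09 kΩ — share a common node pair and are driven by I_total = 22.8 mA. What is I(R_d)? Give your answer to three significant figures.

Conductances: ΣG = 1/40.9 + 1/1.09 + 1/9.98 + 1/5.09 = 1.239 (1/kΩ).
Current divider: I(R_d) = I_total · G_k/ΣG = 22.8 × (0.1965/1.239) = 22.8 × 0.1586 = 3.617 mA.

I ≈ 3.62 mA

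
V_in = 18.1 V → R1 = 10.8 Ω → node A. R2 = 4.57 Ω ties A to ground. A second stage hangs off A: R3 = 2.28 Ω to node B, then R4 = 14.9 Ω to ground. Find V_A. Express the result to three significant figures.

V_A ≈ 4.53 V

The second stage (R3 + R4 = 17.18 Ω) loads node A in parallel with R2.
R2 ‖ (R3+R4) = 3.610 Ω.
V_A = 18.1 × 3.610/(10.8 + 3.610) = 4.534 V.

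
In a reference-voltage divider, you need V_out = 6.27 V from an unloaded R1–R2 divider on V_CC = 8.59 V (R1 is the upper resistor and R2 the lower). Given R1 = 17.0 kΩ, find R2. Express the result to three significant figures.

Required fraction k = V_out/V_CC = 0.7299.
Rearranging, R2 = R1·k/(1−k) = 17.0 × 2.703 = 45.94 kΩ.

R2 ≈ 45.9 kΩ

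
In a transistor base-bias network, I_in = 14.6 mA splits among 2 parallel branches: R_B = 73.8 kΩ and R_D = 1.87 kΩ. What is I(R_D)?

I ≈ 14.2 mA

With just two branches, the current splits inversely with resistance.
I(R_D) = 14.6 × 73.8/(73.8 + 1.87) = 14.6 × 0.9753 = 14.24 mA.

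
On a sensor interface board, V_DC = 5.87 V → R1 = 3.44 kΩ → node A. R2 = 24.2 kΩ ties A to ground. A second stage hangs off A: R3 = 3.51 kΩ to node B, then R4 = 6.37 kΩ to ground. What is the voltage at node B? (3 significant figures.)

The second stage (R3 + R4 = 9.880 kΩ) loads node A in parallel with R2.
Effective lower resistance at A: R2 ‖ 9.880 = 7.016 kΩ.
V_A = 5.87 × 7.016/(3.44 + 7.016) = 3.939 V.
V_B = V_A × 0.6447 = 2.539 V.

V_B ≈ 2.54 V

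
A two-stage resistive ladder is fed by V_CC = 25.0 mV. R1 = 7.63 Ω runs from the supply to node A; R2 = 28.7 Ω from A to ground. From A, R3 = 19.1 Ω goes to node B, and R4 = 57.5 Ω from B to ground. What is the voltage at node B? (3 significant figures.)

Looking into the second stage from A: R3 + R4 = 76.60 Ω appears in parallel with R2.
Effective lower resistance at A: R2 ‖ 76.60 = 20.88 Ω.
V_A = 25.0 × 20.88/(7.63 + 20.88) = 18.31 mV.
V_B = V_A × 0.7507 = 13.74 mV.

V_B ≈ 13.7 mV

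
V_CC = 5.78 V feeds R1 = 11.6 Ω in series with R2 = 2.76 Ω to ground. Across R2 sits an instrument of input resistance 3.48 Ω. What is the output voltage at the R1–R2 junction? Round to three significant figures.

First combine the lower leg with the load: R2 ‖ R_L = 1.539 Ω.
Then V_out = V_CC · R2'/(R1 + R2') = 5.78 × 1.539/13.14 = 0.6771 V.
(Unloaded it would be 1.11 V; the load pulls it down.)

V_out ≈ 0.677 V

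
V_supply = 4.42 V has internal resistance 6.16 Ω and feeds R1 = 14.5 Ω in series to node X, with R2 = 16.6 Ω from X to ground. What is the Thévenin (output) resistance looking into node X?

R_th ≈ 9.20 Ω

R1' = 6.16 + 14.5 = 20.66 Ω (source resistance + R1).
With V_supply suppressed (replaced by a short), R_th = R1' ‖ R2 = (20.66 × 16.6)/(20.66 + 16.6) = 9.204 Ω.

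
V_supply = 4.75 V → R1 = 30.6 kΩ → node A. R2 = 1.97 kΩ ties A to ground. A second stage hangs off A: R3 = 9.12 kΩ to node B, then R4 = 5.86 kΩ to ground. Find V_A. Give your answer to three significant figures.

The second stage (R3 + R4 = 14.98 kΩ) loads node A in parallel with R2.
Effective lower resistance at A: R2 ‖ 14.98 = 1.741 kΩ.
V_A = 4.75 × 1.741/(30.6 + 1.741) = 0.2557 V.

V_A ≈ 0.256 V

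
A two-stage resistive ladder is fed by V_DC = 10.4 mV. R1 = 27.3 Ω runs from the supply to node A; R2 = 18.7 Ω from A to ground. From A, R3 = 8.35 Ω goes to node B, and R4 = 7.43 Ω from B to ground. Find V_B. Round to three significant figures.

Looking into the second stage from A: R3 + R4 = 15.78 Ω appears in parallel with R2.
Effective lower resistance at A: R2 ‖ 15.78 = 8.558 Ω.
V_A = 10.4 × 8.558/(27.3 + 8.558) = 2.482 mV.
V_B = V_A × 0.4708 = 1.169 mV.

V_B ≈ 1.17 mV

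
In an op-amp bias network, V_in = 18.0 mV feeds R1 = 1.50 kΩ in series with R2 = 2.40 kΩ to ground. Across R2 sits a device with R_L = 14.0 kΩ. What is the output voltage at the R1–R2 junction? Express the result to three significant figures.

V_out ≈ 10.4 mV

The load sits in parallel with R2, giving an effective lower resistance R2' = R2·R_L/(R2+R_L) = 2.049 kΩ.
Then V_out = V_in · R2'/(R1 + R2') = 18.0 × 2.049/3.549 = 10.39 mV.
(Unloaded it would be 11.1 mV; the load pulls it down.)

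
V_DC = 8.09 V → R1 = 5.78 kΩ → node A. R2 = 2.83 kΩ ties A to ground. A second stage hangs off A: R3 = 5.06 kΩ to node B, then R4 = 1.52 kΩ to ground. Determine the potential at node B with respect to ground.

V_B ≈ 0.477 V

Looking into the second stage from A: R3 + R4 = 6.580 kΩ appears in parallel with R2.
Effective lower resistance at A: R2 ‖ 6.580 = 1.979 kΩ.
So V_A = 8.09 × 0.2550 = 2.063 V.
Stage 2 is unloaded, so V_B = V_A · R4/(R3+R4) = 2.063 × 1.52/6.580 = 0.4766 V.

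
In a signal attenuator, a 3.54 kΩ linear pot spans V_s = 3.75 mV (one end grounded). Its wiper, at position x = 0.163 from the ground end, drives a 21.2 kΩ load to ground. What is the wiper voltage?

V_out ≈ 0.598 mV

Split the track: R_lower = x·R_p = 0.5770 kΩ, R_upper = (1−x)·R_p = 2.963 kΩ.
(x·R_p) ‖ R_L = 0.5617 kΩ.
Then V_out = V_s · 0.5617/(2.963 + 0.5617) = 0.5976 mV.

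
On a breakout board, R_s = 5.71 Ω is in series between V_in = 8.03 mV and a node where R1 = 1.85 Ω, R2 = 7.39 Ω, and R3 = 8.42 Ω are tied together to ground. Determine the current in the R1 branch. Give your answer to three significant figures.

Parallel bank: R_p = 1/(1/1.85 + 1/7.39 + 1/8.42) = 1.258 Ω.
Node voltage V_A = V_in · R_p/(R_s + R_p) = 8.03 × 0.1806 = 1.450 mV.
I(R1) = V_A / R1 = 1.450/1.85 = 0.7839 mA.

I ≈ 0.784 mA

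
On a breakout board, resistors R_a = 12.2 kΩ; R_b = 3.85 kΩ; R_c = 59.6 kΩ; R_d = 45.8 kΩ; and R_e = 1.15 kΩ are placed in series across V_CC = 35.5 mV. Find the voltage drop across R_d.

V ≈ 13.3 mV

Total series resistance ΣR = 12.2 + 3.85 + 59.6 + 45.8 + 1.15 = 122.6 kΩ.
Voltage divider: V = V_CC · (45.80 / 122.6) = 35.5 × 0.3736 = 13.26 mV.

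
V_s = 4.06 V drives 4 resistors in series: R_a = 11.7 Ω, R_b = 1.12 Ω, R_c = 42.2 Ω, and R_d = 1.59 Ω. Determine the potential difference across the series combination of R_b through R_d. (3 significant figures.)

V ≈ 3.22 V

Series total: ΣR = 11.7 + 1.12 + 42.2 + 1.59 = 56.61 Ω.
R_{R_b..R_d} = 1.12 + 42.2 + 1.59 = 44.91 Ω.
By the voltage-divider rule, V = 4.06 × 44.91/56.61 = 3.221 V.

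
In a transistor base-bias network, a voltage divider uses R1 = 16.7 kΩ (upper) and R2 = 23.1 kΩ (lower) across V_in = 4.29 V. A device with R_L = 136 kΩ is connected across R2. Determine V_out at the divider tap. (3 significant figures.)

The load sits in parallel with R2, giving an effective lower resistance R2' = R2·R_L/(R2+R_L) = 19.75 kΩ.
Voltage divider with the loaded lower leg: V_out = 4.29 × 19.75/(16.7 + 19.75) = 4.29 × 0.5418 = 2.324 V.
(Unloaded it would be 2.49 V; the load pulls it down.)

V_out ≈ 2.32 V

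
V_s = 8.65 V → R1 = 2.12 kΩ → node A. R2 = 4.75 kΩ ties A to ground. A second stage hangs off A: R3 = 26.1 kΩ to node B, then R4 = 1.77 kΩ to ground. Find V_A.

V_A ≈ 5.68 V

Looking into the second stage from A: R3 + R4 = 27.87 kΩ appears in parallel with R2.
R2 ‖ (R3+R4) = 4.058 kΩ.
V_A = 8.65 × 4.058/(2.12 + 4.058) = 5.682 V.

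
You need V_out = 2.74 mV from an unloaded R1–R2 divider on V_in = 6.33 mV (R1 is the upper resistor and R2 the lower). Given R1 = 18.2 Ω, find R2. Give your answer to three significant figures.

R2 ≈ 13.9 Ω

V_out/V_in = R2/(R1+R2) = 0.4329.
So R2 = R1 · V_out/(V_in − V_out) = 18.2 × 2.74/(6.33 − 2.74) = 18.2 × 0.7632 = 13.89 Ω.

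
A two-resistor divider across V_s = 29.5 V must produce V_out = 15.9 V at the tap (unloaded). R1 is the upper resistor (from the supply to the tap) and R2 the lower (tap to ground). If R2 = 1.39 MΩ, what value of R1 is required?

R1 ≈ 1.19 MΩ

The divider ratio is R2/(R1+R2) = 15.9/29.5 = 0.5390.
Rearranging, R1 = R2·(1−k)/k = 1.39 × 0.8553 = 1.189 MΩ.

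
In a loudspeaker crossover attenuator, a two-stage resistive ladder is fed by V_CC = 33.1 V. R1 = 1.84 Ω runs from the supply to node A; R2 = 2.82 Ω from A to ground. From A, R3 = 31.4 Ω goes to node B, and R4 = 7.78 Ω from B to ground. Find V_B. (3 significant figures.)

V_B ≈ 3.87 V

Looking into the second stage from A: R3 + R4 = 39.18 Ω appears in parallel with R2.
Effective lower resistance at A: R2 ‖ 39.18 = 2.631 Ω.
So V_A = 33.1 × 0.5884 = 19.48 V.
Then the unloaded second divider: V_B = V_A × R4/(R3+R4) = 19.48 × 0.1986 = 3.868 V.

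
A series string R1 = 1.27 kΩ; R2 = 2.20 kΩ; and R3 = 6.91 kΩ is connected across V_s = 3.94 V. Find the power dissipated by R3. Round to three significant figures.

P ≈ 0.996 mW

The common current is I = 3.94/10.38 = 0.3796 mA.
P(R3) = I²·R3 = (0.3796)² × 6.91 = 0.9956 mW.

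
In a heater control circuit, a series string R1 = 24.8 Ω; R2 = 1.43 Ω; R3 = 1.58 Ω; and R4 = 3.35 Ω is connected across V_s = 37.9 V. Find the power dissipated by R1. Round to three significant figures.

Series current I = V_s/ΣR = 37.9/31.16 = 1.216 A.
P(R1) = I²·R1 = (1.216)² × 24.8 = 36.69 W.

P ≈ 36.7 W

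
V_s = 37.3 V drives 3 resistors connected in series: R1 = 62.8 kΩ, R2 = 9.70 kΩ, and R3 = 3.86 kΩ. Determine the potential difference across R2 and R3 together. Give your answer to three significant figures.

Series total: ΣR = 62.8 + 9.70 + 3.86 = 76.36 kΩ.
R_{R2..R3} = 9.70 + 3.86 = 13.56 kΩ.
V = V_s · R/ΣR = 37.3 × 0.1776 = 6.624 V.

V ≈ 6.62 V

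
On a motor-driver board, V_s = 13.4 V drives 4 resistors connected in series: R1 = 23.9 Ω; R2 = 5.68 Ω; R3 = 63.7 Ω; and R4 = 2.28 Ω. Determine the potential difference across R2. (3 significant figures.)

ΣR = 23.9 + 5.68 + 63.7 + 2.28 = 95.56 Ω.
By the voltage-divider rule, V = 13.4 × 5.680/95.56 = 0.7965 V.

V ≈ 0.796 V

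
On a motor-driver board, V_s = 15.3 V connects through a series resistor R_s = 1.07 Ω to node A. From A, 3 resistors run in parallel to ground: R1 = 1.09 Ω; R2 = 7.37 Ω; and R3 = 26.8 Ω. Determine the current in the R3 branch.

Combine the parallel branches: R_p = (1/1.09 + 1/7.37 + 1/26.8)⁻¹ = 0.9171 Ω.
V_A by voltage divider: V_A = 15.3 × 0.9171/(1.07 + 0.9171) = 7.061 V.
Branch current I = V_A/R3 = 7.061/26.8 = 0.2635 A.

I ≈ 0.263 A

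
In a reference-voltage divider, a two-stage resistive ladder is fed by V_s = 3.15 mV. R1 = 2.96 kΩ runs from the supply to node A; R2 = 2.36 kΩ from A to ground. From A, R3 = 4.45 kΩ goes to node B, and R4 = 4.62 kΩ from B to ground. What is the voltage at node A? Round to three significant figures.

V_A ≈ 1.22 mV

The second stage (R3 + R4 = 9.070 kΩ) loads node A in parallel with R2.
Effective lower resistance at A: R2 ‖ 9.070 = 1.873 kΩ.
V_A = 3.15 × 1.873/(2.96 + 1.873) = 1.221 mV.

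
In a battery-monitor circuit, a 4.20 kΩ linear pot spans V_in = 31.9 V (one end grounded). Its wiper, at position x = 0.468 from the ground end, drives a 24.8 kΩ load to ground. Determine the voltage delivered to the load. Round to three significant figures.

Lower segment x·R_p = 1.966 kΩ; upper segment (1−x)·R_p = 2.234 kΩ.
R_L loads the lower segment: effective lower R = 1.821 kΩ.
Loaded-divider output: V_out = 31.9 × 0.4491 = 14.33 V.
(Unloaded: V_out = x·V_in = 14.9 V.)

V_out ≈ 14.3 V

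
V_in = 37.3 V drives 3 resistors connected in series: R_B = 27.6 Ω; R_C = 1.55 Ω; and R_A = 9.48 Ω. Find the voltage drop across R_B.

V ≈ 26.6 V

ΣR = 27.6 + 1.55 + 9.48 = 38.63 Ω.
V = V_in · R/ΣR = 37.3 × 0.7145 = 26.65 V.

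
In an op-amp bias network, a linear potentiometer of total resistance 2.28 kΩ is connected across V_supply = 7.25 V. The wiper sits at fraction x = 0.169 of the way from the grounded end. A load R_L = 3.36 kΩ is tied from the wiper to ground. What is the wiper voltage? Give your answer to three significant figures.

Split the track: R_lower = x·R_p = 0.3853 kΩ, R_upper = (1−x)·R_p = 1.895 kΩ.
Lower segment in parallel with the load: 0.3853 ‖ 3.36 = 0.3457 kΩ.
Then V_out = V_supply · 0.3457/(1.895 + 0.3457) = 1.119 V.

V_out ≈ 1.12 V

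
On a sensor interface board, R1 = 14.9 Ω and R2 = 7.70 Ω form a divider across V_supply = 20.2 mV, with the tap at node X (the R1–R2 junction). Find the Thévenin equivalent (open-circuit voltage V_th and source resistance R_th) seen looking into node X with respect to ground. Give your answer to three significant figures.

V_th ≈ 6.88 mV, R_th ≈ 5.08 Ω

V_th is the unloaded tap voltage: V_supply · R2/(R1+R2) = 20.2 × 0.3407 = 6.882 mV.
With V_supply suppressed (replaced by a short), R_th = R1 ‖ R2 = (14.90 × 7.70)/(14.90 + 7.70) = 5.077 Ω.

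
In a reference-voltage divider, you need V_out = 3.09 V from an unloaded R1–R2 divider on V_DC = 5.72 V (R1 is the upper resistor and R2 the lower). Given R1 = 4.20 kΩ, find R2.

R2 ≈ 4.93 kΩ

The divider ratio is R2/(R1+R2) = 3.09/5.72 = 0.5402.
R2 = R1 · 0.5402/(1 − 0.5402) = 4.935 kΩ.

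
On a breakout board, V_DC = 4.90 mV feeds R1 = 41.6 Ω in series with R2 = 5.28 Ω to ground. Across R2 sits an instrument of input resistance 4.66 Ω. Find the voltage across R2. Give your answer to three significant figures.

The load sits in parallel with R2, giving an effective lower resistance R2' = R2·R_L/(R2+R_L) = 2.475 Ω.
Now apply the divider: V_out = 4.90 × 0.05616 = 0.2752 mV.

V_out ≈ 0.275 mV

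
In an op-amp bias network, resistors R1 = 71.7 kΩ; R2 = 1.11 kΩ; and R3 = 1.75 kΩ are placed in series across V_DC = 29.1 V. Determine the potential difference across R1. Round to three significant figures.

V ≈ 28.0 V

Series total: ΣR = 71.7 + 1.11 + 1.75 = 74.56 kΩ.
By the voltage-divider rule, V = 29.1 × 71.70/74.56 = 27.98 V.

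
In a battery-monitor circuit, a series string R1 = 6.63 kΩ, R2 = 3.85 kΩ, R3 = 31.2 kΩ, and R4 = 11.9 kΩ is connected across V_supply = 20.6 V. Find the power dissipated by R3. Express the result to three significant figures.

P ≈ 4.61 mW

The common current is I = 20.6/53.58 = 0.3845 mA.
V(R3) = I·R = 12.00 V; P = V·I = 12.00 × 0.3845 = 4.612 mW.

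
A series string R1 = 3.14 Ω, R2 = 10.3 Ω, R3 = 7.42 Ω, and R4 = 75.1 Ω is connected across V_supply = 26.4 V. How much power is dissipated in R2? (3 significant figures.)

Series current I = V_supply/ΣR = 26.4/95.96 = 0.2751 A.
P(R2) = I²·R2 = (0.2751)² × 10.3 = 0.7796 W.

P ≈ 0.780 W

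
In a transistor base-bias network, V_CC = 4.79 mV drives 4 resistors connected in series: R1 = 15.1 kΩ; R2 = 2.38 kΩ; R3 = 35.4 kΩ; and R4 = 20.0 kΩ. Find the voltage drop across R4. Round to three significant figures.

Series total: ΣR = 15.1 + 2.38 + 35.4 + 20.0 = 72.88 kΩ.
V = V_CC · R/ΣR = 4.79 × 0.2744 = 1.314 mV.

V ≈ 1.31 mV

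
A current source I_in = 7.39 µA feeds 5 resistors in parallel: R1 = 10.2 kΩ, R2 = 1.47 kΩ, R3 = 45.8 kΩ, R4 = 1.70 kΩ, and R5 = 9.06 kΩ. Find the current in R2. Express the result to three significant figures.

I ≈ 3.35 µA

Total conductance ΣG = 1/10.2 + 1/1.47 + 1/45.8 + 1/1.70 + 1/9.06 = 1.499 (units of 1/kΩ).
Current divider: I(R2) = I_in · G_k/ΣG = 7.39 × (0.6803/1.499) = 7.39 × 0.4539 = 3.354 µA.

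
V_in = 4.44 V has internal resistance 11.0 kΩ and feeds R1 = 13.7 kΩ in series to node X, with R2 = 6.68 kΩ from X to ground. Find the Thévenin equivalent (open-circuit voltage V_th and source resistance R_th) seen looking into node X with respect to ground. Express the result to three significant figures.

R1' = 11.0 + 13.7 = 24.70 kΩ (source resistance + R1).
V_th is the unloaded tap voltage: V_in · R2/(R1'+R2) = 4.44 × 0.2129 = 0.9452 V.
Looking into X with the source shorted: R_th = R1'·R2/(R1'+R2) = 24.70 × 6.68/31.38 = 5.258 kΩ.

V_th ≈ 0.945 V, R_th ≈ 5.26 kΩ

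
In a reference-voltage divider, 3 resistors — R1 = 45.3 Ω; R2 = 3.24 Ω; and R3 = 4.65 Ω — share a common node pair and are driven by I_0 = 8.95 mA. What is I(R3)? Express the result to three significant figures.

I ≈ 3.53 mA

ΣG = 1/45.3 + 1/3.24 + 1/4.65 = 0.5458.
R3 takes the fraction G_k/ΣG = 0.2151/0.5458 = 0.3940, so I = 8.95 × 0.3940 = 3.527 mA.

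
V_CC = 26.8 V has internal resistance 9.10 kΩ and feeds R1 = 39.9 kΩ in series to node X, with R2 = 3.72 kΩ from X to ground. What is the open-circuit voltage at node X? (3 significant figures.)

V_th ≈ 1.89 V

R1' = 9.10 + 39.9 = 49.00 kΩ (source resistance + R1).
With X open, the divider is unloaded: V_th = 26.8 × 3.72/52.72 = 1.891 V.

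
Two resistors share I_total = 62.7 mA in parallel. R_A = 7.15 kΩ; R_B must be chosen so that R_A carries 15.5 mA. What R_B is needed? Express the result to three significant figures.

Two-branch current divider: I_A = I_total · R_B/(R_A + R_B).
15.5/62.7 = R_B/(R_A + R_B) → R_B = R_A · (0.2472)/(1 − 0.2472) = 7.15 × 0.3284 = 2.348 kΩ.

R_B ≈ 2.35 kΩ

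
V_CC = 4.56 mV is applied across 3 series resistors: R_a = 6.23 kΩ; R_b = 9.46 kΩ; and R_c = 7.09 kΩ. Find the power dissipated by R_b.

The common current is I = 4.56/22.78 = 0.2002 µA.
P = I²R = 0.04007 × 9.46 = 0.3791 nW.

P ≈ 0.379 nW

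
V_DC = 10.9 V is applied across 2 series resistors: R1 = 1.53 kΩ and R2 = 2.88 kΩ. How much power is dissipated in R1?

P ≈ 9.35 mW

The common current is I = 10.9/4.410 = 2.472 mA.
V(R1) = I·R = 3.782 V; P = V·I = 3.782 × 2.472 = 9.347 mW.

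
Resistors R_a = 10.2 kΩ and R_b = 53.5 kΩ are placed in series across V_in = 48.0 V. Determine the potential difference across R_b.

Series total: ΣR = 10.2 + 53.5 = 63.70 kΩ.
V = V_in · R/ΣR = 48.0 × 0.8399 = 40.31 V.

V ≈ 40.3 V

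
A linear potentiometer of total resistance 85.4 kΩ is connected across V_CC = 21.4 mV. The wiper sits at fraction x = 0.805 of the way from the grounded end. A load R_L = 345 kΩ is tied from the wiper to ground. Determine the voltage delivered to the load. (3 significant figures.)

V_out ≈ 16.6 mV

Lower segment x·R_p = 68.75 kΩ; upper segment (1−x)·R_p = 16.65 kΩ.
R_L loads the lower segment: effective lower R = 57.32 kΩ.
Loaded-divider output: V_out = 21.4 × 0.7749 = 16.58 mV.
(Unloaded: V_out = x·V_CC = 17.2 mV.)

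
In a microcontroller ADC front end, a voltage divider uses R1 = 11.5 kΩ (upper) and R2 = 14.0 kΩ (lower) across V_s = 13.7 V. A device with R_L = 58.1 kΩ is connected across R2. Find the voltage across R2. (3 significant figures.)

V_out ≈ 6.78 V

R2 ‖ R_L = (14.0 × 58.1)/(14.0 + 58.1) = 11.28 kΩ.
Now apply the divider: V_out = 13.7 × 0.4952 = 6.784 V.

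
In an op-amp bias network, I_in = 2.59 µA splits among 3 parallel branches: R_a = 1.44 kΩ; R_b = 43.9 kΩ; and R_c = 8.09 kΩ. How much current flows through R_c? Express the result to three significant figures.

Total conductance ΣG = 1/1.44 + 1/43.9 + 1/8.09 = 0.8408 (units of 1/kΩ).
By the current-divider rule, I = I_in · G_k/ΣG = 2.59 × 0.1470 = 0.3808 µA.

I ≈ 0.381 µA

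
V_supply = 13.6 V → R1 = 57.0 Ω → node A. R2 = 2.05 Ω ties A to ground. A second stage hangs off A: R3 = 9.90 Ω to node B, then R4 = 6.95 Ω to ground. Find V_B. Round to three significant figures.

The second stage (R3 + R4 = 16.85 Ω) loads node A in parallel with R2.
Effective lower resistance at A: R2 ‖ 16.85 = 1.828 Ω.
First divider: V_A = V_supply · 1.828/(57.0 + 1.828) = 0.4225 V.
Stage 2 is unloaded, so V_B = V_A · R4/(R3+R4) = 0.4225 × 6.95/16.85 = 0.1743 V.

V_B ≈ 0.174 V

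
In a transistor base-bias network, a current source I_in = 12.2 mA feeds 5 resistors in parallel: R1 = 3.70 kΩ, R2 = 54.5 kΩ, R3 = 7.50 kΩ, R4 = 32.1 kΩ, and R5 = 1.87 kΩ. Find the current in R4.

ΣG = 1/3.70 + 1/54.5 + 1/7.50 + 1/32.1 + 1/1.87 = 0.9879.
Current divider: I(R4) = I_in · G_k/ΣG = 12.2 × (0.03115/0.9879) = 12.2 × 0.03154 = 0.3847 mA.

I ≈ 0.385 mA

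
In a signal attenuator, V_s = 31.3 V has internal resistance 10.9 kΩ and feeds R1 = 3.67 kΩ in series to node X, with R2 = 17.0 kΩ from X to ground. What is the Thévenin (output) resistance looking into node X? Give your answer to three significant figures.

R1' = 10.9 + 3.67 = 14.57 kΩ (source resistance + R1).
Looking into X with the source shorted: R_th = R1'·R2/(R1'+R2) = 14.57 × 17.0/31.57 = 7.846 kΩ.

R_th ≈ 7.85 kΩ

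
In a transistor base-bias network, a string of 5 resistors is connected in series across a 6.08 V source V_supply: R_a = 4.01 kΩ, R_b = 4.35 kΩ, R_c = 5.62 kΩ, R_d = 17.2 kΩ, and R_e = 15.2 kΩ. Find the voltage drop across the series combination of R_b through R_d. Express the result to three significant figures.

Series total: ΣR = 4.01 + 4.35 + 5.62 + 17.2 + 15.2 = 46.38 kΩ.
R_{R_b..R_d} = 4.35 + 5.62 + 17.2 = 27.17 kΩ.
Voltage divider: V = V_supply · (27.17 / 46.38) = 6.08 × 0.5858 = 3.562 V.

V ≈ 3.56 V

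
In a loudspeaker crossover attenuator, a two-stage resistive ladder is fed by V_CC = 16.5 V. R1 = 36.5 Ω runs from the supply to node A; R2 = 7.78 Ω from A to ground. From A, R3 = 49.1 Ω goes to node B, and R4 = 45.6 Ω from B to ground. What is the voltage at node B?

V_B ≈ 1.31 V

The second stage (R3 + R4 = 94.70 Ω) loads node A in parallel with R2.
Effective lower resistance at A: R2 ‖ 94.70 = 7.189 Ω.
So V_A = 16.5 × 0.1646 = 2.715 V.
V_B = V_A × 0.4815 = 1.307 V.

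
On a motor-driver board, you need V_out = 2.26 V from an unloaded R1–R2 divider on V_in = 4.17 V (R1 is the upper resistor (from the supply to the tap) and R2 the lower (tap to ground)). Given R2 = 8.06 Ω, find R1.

Required fraction k = V_out/V_in = 0.5420.
Rearranging, R1 = R2·(1−k)/k = 8.06 × 0.8451 = 6.812 Ω.

R1 ≈ 6.81 Ω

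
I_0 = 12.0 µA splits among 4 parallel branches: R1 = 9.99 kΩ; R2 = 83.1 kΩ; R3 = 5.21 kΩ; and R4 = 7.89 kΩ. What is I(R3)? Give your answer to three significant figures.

Total conductance ΣG = 1/9.99 + 1/83.1 + 1/5.21 + 1/7.89 = 0.4308 (units of 1/kΩ).
R3 takes the fraction G_k/ΣG = 0.1919/0.4308 = 0.4455, so I = 12.0 × 0.4455 = 5.346 µA.

I ≈ 5.35 µA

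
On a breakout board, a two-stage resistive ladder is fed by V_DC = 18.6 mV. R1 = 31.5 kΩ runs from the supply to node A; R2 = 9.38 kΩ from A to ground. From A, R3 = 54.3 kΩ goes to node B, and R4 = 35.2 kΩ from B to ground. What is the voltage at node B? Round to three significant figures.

The second stage (R3 + R4 = 89.50 kΩ) loads node A in parallel with R2.
Effective lower resistance at A: R2 ‖ 89.50 = 8.490 kΩ.
V_A = 18.6 × 8.490/(31.5 + 8.490) = 3.949 mV.
Stage 2 is unloaded, so V_B = V_A · R4/(R3+R4) = 3.949 × 35.2/89.50 = 1.553 mV.

V_B ≈ 1.55 mV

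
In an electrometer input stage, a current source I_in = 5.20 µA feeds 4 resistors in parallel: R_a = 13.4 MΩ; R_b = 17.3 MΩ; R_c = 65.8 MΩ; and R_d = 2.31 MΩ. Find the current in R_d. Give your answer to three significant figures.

I ≈ 3.88 µA

Conductances: ΣG = 1/13.4 + 1/17.3 + 1/65.8 + 1/2.31 = 0.5805 (1/MΩ).
R_d takes the fraction G_k/ΣG = 0.4329/0.5805 = 0.7457, so I = 5.20 × 0.7457 = 3.878 µA.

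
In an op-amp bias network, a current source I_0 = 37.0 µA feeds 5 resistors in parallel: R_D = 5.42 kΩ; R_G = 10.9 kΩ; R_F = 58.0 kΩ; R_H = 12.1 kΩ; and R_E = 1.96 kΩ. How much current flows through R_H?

Total conductance ΣG = 1/5.42 + 1/10.9 + 1/58.0 + 1/12.1 + 1/1.96 = 0.8863 (units of 1/kΩ).
By the current-divider rule, I = I_0 · G_k/ΣG = 37.0 × 0.09324 = 3.450 µA.

I ≈ 3.45 µA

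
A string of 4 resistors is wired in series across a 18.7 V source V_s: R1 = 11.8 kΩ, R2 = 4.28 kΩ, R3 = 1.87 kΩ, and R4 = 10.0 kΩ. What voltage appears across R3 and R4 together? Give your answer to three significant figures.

ΣR = 11.8 + 4.28 + 1.87 + 10.0 = 27.95 kΩ.
R_{R3..R4} = 1.87 + 10.0 = 11.87 kΩ.
By the voltage-divider rule, V = 18.7 × 11.87/27.95 = 7.942 V.

V ≈ 7.94 V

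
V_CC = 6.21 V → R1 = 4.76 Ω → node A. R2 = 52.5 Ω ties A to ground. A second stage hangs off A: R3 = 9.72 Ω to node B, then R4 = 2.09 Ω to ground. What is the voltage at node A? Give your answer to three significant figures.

Node A sees R2 in parallel with the series input of stage 2, R3 + R4 = 11.81 Ω.
R2 ‖ (R3+R4) = 9.641 Ω.
First divider: V_A = V_CC · 9.641/(4.76 + 9.641) = 4.157 V.

V_A ≈ 4.16 V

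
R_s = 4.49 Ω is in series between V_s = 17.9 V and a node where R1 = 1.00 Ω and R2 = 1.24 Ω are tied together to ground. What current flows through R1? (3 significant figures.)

Combine the parallel branches: R_p = (1/1.00 + 1/1.24)⁻¹ = 0.5536 Ω.
V_A by voltage divider: V_A = 17.9 × 0.5536/(4.49 + 0.5536) = 1.965 V.
I(R1) = V_A / R1 = 1.965/1.00 = 1.965 A.

I ≈ 1.96 A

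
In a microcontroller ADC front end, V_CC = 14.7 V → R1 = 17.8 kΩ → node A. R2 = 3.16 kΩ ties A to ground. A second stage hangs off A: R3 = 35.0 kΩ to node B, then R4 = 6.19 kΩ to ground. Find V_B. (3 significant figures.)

V_B ≈ 0.313 V

Looking into the second stage from A: R3 + R4 = 41.19 kΩ appears in parallel with R2.
Effective lower resistance at A: R2 ‖ 41.19 = 2.935 kΩ.
First divider: V_A = V_CC · 2.935/(17.8 + 2.935) = 2.081 V.
Then the unloaded second divider: V_B = V_A × R4/(R3+R4) = 2.081 × 0.1503 = 0.3127 V.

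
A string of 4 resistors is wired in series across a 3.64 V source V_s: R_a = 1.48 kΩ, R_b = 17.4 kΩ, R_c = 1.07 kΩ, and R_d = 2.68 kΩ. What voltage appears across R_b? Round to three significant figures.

V ≈ 2.80 V

Total series resistance ΣR = 1.48 + 17.4 + 1.07 + 2.68 = 22.63 kΩ.
Voltage divider: V = V_s · (17.40 / 22.63) = 3.64 × 0.7689 = 2.799 V.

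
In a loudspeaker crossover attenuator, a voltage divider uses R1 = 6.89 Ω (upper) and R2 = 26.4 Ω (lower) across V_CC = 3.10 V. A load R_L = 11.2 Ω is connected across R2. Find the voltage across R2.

First combine the lower leg with the load: R2 ‖ R_L = 7.864 Ω.
Now apply the divider: V_out = 3.10 × 0.5330 = 1.652 V.

V_out ≈ 1.65 V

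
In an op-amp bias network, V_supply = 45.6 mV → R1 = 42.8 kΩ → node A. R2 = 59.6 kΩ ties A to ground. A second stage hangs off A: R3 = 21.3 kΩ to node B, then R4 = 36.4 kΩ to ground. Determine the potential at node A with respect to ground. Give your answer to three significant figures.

V_A ≈ 18.5 mV

The second stage (R3 + R4 = 57.70 kΩ) loads node A in parallel with R2.
Effective lower resistance at A: R2 ‖ 57.70 = 29.32 kΩ.
First divider: V_A = V_supply · 29.32/(42.8 + 29.32) = 18.54 mV.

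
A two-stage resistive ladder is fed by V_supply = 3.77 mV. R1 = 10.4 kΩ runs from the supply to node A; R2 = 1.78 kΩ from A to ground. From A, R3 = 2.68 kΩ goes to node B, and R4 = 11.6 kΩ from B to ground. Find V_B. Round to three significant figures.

The second stage (R3 + R4 = 14.28 kΩ) loads node A in parallel with R2.
R2 ‖ (R3+R4) = 1.583 kΩ.
V_A = 3.77 × 1.583/(10.4 + 1.583) = 0.4980 mV.
V_B = V_A × 0.8123 = 0.4045 mV.

V_B ≈ 0.405 mV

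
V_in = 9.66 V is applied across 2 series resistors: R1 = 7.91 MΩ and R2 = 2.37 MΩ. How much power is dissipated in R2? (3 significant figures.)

The common current is I = 9.66/10.28 = 0.9397 µA.
P(R2) = I²·R2 = (0.9397)² × 2.37 = 2.093 µW.

P ≈ 2.09 µW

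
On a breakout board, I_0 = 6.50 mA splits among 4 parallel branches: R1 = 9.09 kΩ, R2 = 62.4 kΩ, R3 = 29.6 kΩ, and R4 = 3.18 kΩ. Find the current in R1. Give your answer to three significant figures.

Conductances: ΣG = 1/9.09 + 1/62.4 + 1/29.6 + 1/3.18 = 0.4743 (1/kΩ).
R1 takes the fraction G_k/ΣG = 0.1100/0.4743 = 0.2320, so I = 6.50 × 0.2320 = 1.508 mA.

I ≈ 1.51 mA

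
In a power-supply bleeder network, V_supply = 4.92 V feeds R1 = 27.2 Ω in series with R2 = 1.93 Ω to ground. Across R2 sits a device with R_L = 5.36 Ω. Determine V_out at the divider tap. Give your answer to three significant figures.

V_out ≈ 0.244 V

R2 ‖ R_L = (1.93 × 5.36)/(1.93 + 5.36) = 1.419 Ω.
Voltage divider with the loaded lower leg: V_out = 4.92 × 1.419/(27.2 + 1.419) = 4.92 × 0.04958 = 0.2440 V.
(Unloaded it would be 0.326 V; the load pulls it down.)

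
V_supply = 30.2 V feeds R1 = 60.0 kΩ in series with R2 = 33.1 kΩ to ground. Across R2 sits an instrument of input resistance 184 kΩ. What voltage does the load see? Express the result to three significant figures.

R2 ‖ R_L = (33.1 × 184)/(33.1 + 184) = 28.05 kΩ.
Then V_out = V_supply · R2'/(R1 + R2') = 30.2 × 28.05/88.05 = 9.622 V.
(Unloaded it would be 10.7 V; the load pulls it down.)

V_out ≈ 9.62 V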